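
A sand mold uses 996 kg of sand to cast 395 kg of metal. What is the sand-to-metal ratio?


Formula: Sand-to-Metal Ratio = W_sand / W_metal
Ratio = 996 kg / 395 kg = 2.5215


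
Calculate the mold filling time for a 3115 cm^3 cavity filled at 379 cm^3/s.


Formula: t_fill = V_mold / Q_flow
t = 3115 cm^3 / 379 cm^3/s = 8.2190 s


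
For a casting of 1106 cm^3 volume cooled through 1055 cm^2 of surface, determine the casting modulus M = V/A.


Formula: Casting Modulus M = V / A
M = 1106 cm^3 / 1055 cm^2 = 1.0483 cm


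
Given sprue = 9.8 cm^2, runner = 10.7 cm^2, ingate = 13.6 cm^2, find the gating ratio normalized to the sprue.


Sprue:Runner:Ingate = 1 : 10.7/9.8 : 13.6/9.8 = 1:1.09:1.39


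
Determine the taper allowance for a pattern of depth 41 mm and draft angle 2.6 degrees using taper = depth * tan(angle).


Formula: taper = depth * tan(draft_angle)
tan(2.6 deg) = 0.0454097
taper = 41 mm * 0.0454097 = 1.8618 mm

1.8618 mm


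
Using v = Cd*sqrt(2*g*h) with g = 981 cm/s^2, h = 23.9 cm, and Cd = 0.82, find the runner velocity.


Formula: v = Cd * sqrt(2 * g * h)  (Torricelli with discharge coefficient)
2*g*h = 2 * 981 * 23.9 = 46891.8 cm^2/s^2
sqrt(46891.8) = 216.54515 cm/s
v = 0.82 * 216.54515 = 177.5670 cm/s

177.5670 cm/s


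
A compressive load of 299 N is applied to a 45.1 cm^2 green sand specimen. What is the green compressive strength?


Formula: Compressive Strength = Force / Area
Strength = 299 N / 45.1 cm^2 = 6.6297 N/cm^2

6.6297 N/cm^2


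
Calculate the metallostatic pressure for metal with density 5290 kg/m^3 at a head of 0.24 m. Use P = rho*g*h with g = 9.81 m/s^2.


Formula: P = rho * g * h
rho * g = 5290 * 9.81 = 51894.9 N/m^3
P = 51894.9 * 0.24 = 12454.7760 Pa

Answer: 12454.7760 Pa


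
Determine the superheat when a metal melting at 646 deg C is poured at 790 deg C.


Formula: Superheat = T_pour - T_melt
Superheat = 790 - 646 = 144 deg C

Answer: 144 deg C


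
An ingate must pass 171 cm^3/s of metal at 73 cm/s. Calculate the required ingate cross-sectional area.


Formula: A_ingate = Q / v  (continuity equation)
A = 171 cm^3/s / 73 cm/s = 2.3425 cm^2

Answer: 2.3425 cm^2


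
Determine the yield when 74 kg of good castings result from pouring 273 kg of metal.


Formula: Casting Yield = (W_good / W_total) * 100
Yield = (74 kg / 273 kg) * 100 = 27.1062%

Final answer: 27.1062%


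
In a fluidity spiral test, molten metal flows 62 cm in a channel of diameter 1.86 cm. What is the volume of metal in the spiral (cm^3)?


Formula: V = pi * (d/2)^2 * L  (cylinder volume)
Radius = 1.86/2 = 0.93 cm
V = pi * 0.93^2 * 62 = 168.4641 cm^3

Final answer: 168.4641 cm^3


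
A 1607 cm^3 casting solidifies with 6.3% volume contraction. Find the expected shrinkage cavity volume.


Formula: V_shrink = V_casting * shrinkage_pct / 100
V_shrink = 1607 cm^3 * 6.3 / 100 = 101.2410 cm^3

101.2410 cm^3


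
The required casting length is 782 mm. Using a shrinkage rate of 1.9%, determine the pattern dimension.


Formula: L_pattern = L_casting * (1 + shrinkage_rate/100)
Shrinkage factor = 1 + 1.9/100 = 1.019
L_pattern = 782 mm * 1.019 = 796.8580 mm

Answer: 796.8580 mm


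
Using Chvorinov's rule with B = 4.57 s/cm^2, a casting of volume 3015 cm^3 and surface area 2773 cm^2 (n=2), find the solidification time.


Formula: t_s = B * (V/A)^n  (Chvorinov's rule, n=2)
Modulus M = V/A = 3015/2773 = 1.087270 cm
M^2 = 1.087270^2 = 1.182156 cm^2
t_s = 4.57 * 1.182156 = 5.4025 s


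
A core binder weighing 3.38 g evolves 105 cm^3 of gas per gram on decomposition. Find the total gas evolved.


Formula: V_gas = W_binder * gas_evolution_rate
V = 3.38 g * 105 cm^3/g = 354.9000 cm^3

Answer: 354.9000 cm^3


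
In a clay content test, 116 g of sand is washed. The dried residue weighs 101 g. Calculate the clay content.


Formula: Clay% = (W_total - W_washed) / W_total * 100
Clay mass = 116 - 101 = 15 g
Clay% = 15 / 116 * 100 = 12.9310%


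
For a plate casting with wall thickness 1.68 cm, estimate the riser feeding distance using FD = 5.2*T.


Formula: FD = 5.2 * T  (riser feeding-distance rule)
FD = 5.2 * 1.68 cm = 8.7360 cm

Answer: 8.7360 cm


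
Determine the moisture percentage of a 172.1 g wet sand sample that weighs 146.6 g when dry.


Formula: MC = (W_wet - W_dry) / W_wet * 100
Water mass = 172.1 - 146.6 = 25.5 g
MC = 25.5 / 172.1 * 100 = 14.8170%

Answer: 14.8170%


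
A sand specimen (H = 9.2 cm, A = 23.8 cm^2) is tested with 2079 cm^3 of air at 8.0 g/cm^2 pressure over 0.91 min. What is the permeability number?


Formula: Permeability Number P = (V * H) / (p * A * t)
Numerator: V * H = 2079 * 9.2 = 19126.8
Denominator: p * A * t = 8.0 * 23.8 * 0.91 = 173.264
P = 19126.8 / 173.264 = 110.3911

Final answer: 110.3911


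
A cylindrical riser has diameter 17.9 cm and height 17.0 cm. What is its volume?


Formula: V = pi * (D/2)^2 * H  (cylinder volume)
Radius = D/2 = 17.9/2 = 8.95 cm
V = pi * 8.95^2 * 17.0 = 4278.0402 cm^3

4278.0402 cm^3


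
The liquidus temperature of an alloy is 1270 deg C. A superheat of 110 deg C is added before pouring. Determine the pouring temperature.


Formula: T_pour = T_melt + Superheat
T_pour = 1270 + 110 = 1380 deg C

1380 deg C


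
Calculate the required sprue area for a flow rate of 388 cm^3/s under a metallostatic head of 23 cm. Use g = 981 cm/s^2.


Formula: v = sqrt(2*g*h), A = Q/v
Velocity: v = sqrt(2 * 981 * 23) = sqrt(45126) = 212.4288 cm/s
Sprue area: A = Q / v = 388 / 212.4288 = 1.8265 cm^2

Final answer: 1.8265 cm^2


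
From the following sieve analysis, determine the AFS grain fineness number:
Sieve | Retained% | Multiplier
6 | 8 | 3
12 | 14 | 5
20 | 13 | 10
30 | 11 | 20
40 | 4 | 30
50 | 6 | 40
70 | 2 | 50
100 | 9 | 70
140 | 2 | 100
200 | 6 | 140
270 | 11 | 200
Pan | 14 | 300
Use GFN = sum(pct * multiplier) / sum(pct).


Formula: GFN = sum(pct * multiplier) / sum(pct)
sum(pct * multiplier) = 8974
sum(pct) = 100
GFN = 8974 / 100 = 89.74

Final answer: 89.74


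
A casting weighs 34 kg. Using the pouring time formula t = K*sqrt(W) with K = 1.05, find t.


Formula: t = K * sqrt(W)
sqrt(W) = sqrt(34) = 5.83095
t = 1.05 * 5.83095 = 6.1225 s


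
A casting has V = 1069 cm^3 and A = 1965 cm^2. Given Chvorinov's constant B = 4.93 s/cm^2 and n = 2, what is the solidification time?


Formula: t_s = B * (V/A)^n  (Chvorinov's rule, n=2)
Modulus M = V/A = 1069/1965 = 0.544020 cm
M^2 = 0.544020^2 = 0.295958 cm^2
t_s = 4.93 * 0.295958 = 1.4591 s

Answer: 1.4591 s


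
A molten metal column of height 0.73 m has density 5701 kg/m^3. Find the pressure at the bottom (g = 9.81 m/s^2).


Formula: P = rho * g * h
rho * g = 5701 * 9.81 = 55926.81 N/m^3
P = 55926.81 * 0.73 = 40826.5713 Pa

Final answer: 40826.5713 Pa


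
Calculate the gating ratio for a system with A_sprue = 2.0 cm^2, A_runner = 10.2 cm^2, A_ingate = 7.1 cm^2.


Sprue:Runner:Ingate = 1 : 10.2/2.0 : 7.1/2.0 = 1:5.10:3.55

Final answer: 1:5.10:3.55


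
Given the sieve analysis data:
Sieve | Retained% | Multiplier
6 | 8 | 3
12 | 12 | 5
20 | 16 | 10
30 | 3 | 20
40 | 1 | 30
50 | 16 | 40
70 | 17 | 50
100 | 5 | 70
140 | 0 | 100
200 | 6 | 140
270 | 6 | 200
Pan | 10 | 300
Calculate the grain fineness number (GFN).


Formula: GFN = sum(pct * multiplier) / sum(pct)
sum(pct * multiplier) = 7214
sum(pct) = 100
GFN = 7214 / 100 = 72.14

Answer: 72.14


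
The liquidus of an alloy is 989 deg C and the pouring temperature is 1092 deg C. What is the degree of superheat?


Formula: Superheat = T_pour - T_melt
Superheat = 1092 - 989 = 103 deg C

103 deg C


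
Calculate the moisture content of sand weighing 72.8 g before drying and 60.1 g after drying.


Formula: MC = (W_wet - W_dry) / W_wet * 100
Water mass = 72.8 - 60.1 = 12.7 g
MC = 12.7 / 72.8 * 100 = 17.4451%

17.4451%


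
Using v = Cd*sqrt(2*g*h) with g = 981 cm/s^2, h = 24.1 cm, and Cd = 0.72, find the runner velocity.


Formula: v = Cd * sqrt(2 * g * h)  (Torricelli with discharge coefficient)
2*g*h = 2 * 981 * 24.1 = 47284.2 cm^2/s^2
sqrt(47284.2) = 217.44930 cm/s
v = 0.72 * 217.44930 = 156.5635 cm/s

156.5635 cm/s


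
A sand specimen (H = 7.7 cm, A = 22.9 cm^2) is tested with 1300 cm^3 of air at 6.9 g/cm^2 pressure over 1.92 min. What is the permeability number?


Formula: Permeability Number P = (V * H) / (p * A * t)
Numerator: V * H = 1300 * 7.7 = 10010.0
Denominator: p * A * t = 6.9 * 22.9 * 1.92 = 303.3792
P = 10010.0 / 303.3792 = 32.9950

Final answer: 32.9950


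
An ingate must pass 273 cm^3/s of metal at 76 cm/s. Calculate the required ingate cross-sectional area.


Formula: A_ingate = Q / v  (continuity equation)
A = 273 cm^3/s / 76 cm/s = 3.5921 cm^2

Final answer: 3.5921 cm^2


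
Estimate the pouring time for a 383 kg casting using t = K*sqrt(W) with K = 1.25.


Formula: t = K * sqrt(W)
sqrt(W) = sqrt(383) = 19.57039
t = 1.25 * 19.57039 = 24.4630 s

Final answer: 24.4630 s


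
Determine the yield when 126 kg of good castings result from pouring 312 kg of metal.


Formula: Casting Yield = (W_good / W_total) * 100
Yield = (126 kg / 312 kg) * 100 = 40.3846%


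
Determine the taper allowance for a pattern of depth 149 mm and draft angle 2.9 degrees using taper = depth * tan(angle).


Formula: taper = depth * tan(draft_angle)
tan(2.9 deg) = 0.0506578
taper = 149 mm * 0.0506578 = 7.5480 mm

Answer: 7.5480 mm


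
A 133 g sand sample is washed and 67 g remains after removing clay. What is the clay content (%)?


Formula: Clay% = (W_total - W_washed) / W_total * 100
Clay mass = 133 - 67 = 66 g
Clay% = 66 / 133 * 100 = 49.6241%

Answer: 49.6241%


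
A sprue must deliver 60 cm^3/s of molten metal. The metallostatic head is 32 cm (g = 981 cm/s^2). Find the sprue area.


Formula: v = sqrt(2*g*h), A = Q/v
Velocity: v = sqrt(2 * 981 * 32) = sqrt(62784) = 250.5674 cm/s
Sprue area: A = Q / v = 60 / 250.5674 = 0.2395 cm^2


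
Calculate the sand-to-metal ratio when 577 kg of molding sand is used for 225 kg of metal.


Formula: Sand-to-Metal Ratio = W_sand / W_metal
Ratio = 577 kg / 225 kg = 2.5644

Final answer: 2.5644


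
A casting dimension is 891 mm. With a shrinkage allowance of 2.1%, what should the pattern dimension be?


Formula: L_pattern = L_casting * (1 + shrinkage_rate/100)
Shrinkage factor = 1 + 2.1/100 = 1.021
L_pattern = 891 mm * 1.021 = 909.7110 mm

Answer: 909.7110 mm


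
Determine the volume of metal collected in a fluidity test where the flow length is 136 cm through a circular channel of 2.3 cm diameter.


Formula: V = pi * (d/2)^2 * L  (cylinder volume)
Radius = 2.3/2 = 1.15 cm
V = pi * 1.15^2 * 136 = 565.0469 cm^3

Final answer: 565.0469 cm^3


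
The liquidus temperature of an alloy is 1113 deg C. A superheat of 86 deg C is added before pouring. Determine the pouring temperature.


Formula: T_pour = T_melt + Superheat
T_pour = 1113 + 86 = 1199 deg C

1199 deg C


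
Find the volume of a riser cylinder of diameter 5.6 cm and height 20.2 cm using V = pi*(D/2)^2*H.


Formula: V = pi * (D/2)^2 * H  (cylinder volume)
Radius = D/2 = 5.6/2 = 2.8 cm
V = pi * 2.8^2 * 20.2 = 497.5277 cm^3

Final answer: 497.5277 cm^3


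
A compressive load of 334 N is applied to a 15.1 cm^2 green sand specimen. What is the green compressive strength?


Formula: Compressive Strength = Force / Area
Strength = 334 N / 15.1 cm^2 = 22.1192 N/cm^2

Answer: 22.1192 N/cm^2


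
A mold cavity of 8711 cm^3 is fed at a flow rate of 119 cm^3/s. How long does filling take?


Formula: t_fill = V_mold / Q_flow
t = 8711 cm^3 / 119 cm^3/s = 73.2017 s

73.2017 s


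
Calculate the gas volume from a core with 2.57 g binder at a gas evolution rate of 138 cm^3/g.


Formula: V_gas = W_binder * gas_evolution_rate
V = 2.57 g * 138 cm^3/g = 354.6600 cm^3


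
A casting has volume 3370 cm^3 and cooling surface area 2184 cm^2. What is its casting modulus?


Formula: Casting Modulus M = V / A
M = 3370 cm^3 / 2184 cm^2 = 1.5430 cm


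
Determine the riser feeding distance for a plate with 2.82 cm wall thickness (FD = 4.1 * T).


Formula: FD = 4.1 * T  (riser feeding-distance rule)
FD = 4.1 * 2.82 cm = 11.5620 cm

11.5620 cm


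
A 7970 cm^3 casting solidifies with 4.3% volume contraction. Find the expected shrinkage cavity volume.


Formula: V_shrink = V_casting * shrinkage_pct / 100
V_shrink = 7970 cm^3 * 4.3 / 100 = 342.7100 cm^3


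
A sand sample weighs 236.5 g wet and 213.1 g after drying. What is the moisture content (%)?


Formula: MC = (W_wet - W_dry) / W_wet * 100
Water mass = 236.5 - 213.1 = 23.4 g
MC = 23.4 / 236.5 * 100 = 9.8943%


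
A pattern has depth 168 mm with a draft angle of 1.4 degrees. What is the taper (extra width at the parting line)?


Formula: taper = depth * tan(draft_angle)
tan(1.4 deg) = 0.0244395
taper = 168 mm * 0.0244395 = 4.1058 mm

Answer: 4.1058 mm


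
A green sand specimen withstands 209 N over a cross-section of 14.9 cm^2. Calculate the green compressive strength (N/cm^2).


Formula: Compressive Strength = Force / Area
Strength = 209 N / 14.9 cm^2 = 14.0268 N/cm^2

Final answer: 14.0268 N/cm^2


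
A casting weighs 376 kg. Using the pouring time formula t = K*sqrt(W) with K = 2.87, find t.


Formula: t = K * sqrt(W)
sqrt(W) = sqrt(376) = 19.39072
t = 2.87 * 19.39072 = 55.6514 s

55.6514 s


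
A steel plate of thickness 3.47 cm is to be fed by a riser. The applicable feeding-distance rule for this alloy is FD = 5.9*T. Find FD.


Formula: FD = 5.9 * T  (riser feeding-distance rule)
FD = 5.9 * 3.47 cm = 20.4730 cm

Answer: 20.4730 cm


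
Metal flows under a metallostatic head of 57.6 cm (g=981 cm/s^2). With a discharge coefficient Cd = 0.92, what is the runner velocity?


Formula: v = Cd * sqrt(2 * g * h)  (Torricelli with discharge coefficient)
2*g*h = 2 * 981 * 57.6 = 113011.2 cm^2/s^2
sqrt(113011.2) = 336.17138 cm/s
v = 0.92 * 336.17138 = 309.2777 cm/s

Answer: 309.2777 cm/s


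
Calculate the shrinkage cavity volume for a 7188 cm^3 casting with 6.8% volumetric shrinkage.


Formula: V_shrink = V_casting * shrinkage_pct / 100
V_shrink = 7188 cm^3 * 6.8 / 100 = 488.7840 cm^3

488.7840 cm^3


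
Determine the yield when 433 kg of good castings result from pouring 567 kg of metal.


Formula: Casting Yield = (W_good / W_total) * 100
Yield = (433 kg / 567 kg) * 100 = 76.3668%

Answer: 76.3668%


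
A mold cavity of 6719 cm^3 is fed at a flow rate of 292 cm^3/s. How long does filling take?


Formula: t_fill = V_mold / Q_flow
t = 6719 cm^3 / 292 cm^3/s = 23.0103 s


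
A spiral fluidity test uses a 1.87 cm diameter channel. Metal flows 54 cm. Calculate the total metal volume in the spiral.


Formula: V = pi * (d/2)^2 * L  (cylinder volume)
Radius = 1.87/2 = 0.935 cm
V = pi * 0.935^2 * 54 = 148.3088 cm^3


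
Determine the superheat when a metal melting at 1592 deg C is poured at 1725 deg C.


Formula: Superheat = T_pour - T_melt
Superheat = 1725 - 1592 = 133 deg C

Answer: 133 deg C


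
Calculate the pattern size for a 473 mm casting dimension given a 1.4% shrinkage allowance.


Formula: L_pattern = L_casting * (1 + shrinkage_rate/100)
Shrinkage factor = 1 + 1.4/100 = 1.014
L_pattern = 473 mm * 1.014 = 479.6220 mm


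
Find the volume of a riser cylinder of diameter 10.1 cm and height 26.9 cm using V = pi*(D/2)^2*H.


Formula: V = pi * (D/2)^2 * H  (cylinder volume)
Radius = D/2 = 10.1/2 = 5.05 cm
V = pi * 5.05^2 * 26.9 = 2155.1868 cm^3

2155.1868 cm^3


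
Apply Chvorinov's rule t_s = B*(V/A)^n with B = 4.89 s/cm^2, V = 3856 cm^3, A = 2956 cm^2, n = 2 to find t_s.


Formula: t_s = B * (V/A)^n  (Chvorinov's rule, n=2)
Modulus M = V/A = 3856/2956 = 1.304465 cm
M^2 = 1.304465^2 = 1.701629 cm^2
t_s = 4.89 * 1.701629 = 8.3210 s


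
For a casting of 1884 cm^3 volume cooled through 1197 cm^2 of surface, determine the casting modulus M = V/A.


Formula: Casting Modulus M = V / A
M = 1884 cm^3 / 1197 cm^2 = 1.5739 cm


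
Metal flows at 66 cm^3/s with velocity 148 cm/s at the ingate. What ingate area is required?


Formula: A_ingate = Q / v  (continuity equation)
A = 66 cm^3/s / 148 cm/s = 0.4459 cm^2


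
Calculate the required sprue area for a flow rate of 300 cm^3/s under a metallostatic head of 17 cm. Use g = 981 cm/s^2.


Formula: v = sqrt(2*g*h), A = Q/v
Velocity: v = sqrt(2 * 981 * 17) = sqrt(33354) = 182.6308 cm/s
Sprue area: A = Q / v = 300 / 182.6308 = 1.6427 cm^2


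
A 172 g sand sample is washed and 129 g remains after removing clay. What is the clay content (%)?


Formula: Clay% = (W_total - W_washed) / W_total * 100
Clay mass = 172 - 129 = 43 g
Clay% = 43 / 172 * 100 = 25.0000%

Final answer: 25.0000%


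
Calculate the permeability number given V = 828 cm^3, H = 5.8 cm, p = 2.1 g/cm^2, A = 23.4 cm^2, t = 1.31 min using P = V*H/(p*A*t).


Formula: Permeability Number P = (V * H) / (p * A * t)
Numerator: V * H = 828 * 5.8 = 4802.4
Denominator: p * A * t = 2.1 * 23.4 * 1.31 = 64.3734
P = 4802.4 / 64.3734 = 74.6022

Final answer: 74.6022


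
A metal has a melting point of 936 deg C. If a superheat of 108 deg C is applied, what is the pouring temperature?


Formula: T_pour = T_melt + Superheat
T_pour = 936 + 108 = 1044 deg C

1044 deg C


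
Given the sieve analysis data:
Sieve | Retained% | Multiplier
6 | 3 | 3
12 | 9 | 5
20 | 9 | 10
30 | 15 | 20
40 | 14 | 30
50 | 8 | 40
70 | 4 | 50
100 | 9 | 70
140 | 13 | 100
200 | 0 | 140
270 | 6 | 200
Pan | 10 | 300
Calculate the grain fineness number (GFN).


Formula: GFN = sum(pct * multiplier) / sum(pct)
sum(pct * multiplier) = 7514
sum(pct) = 100
GFN = 7514 / 100 = 75.14

Final answer: 75.14


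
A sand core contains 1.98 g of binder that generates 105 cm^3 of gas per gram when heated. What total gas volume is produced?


Formula: V_gas = W_binder * gas_evolution_rate
V = 1.98 g * 105 cm^3/g = 207.9000 cm^3

207.9000 cm^3


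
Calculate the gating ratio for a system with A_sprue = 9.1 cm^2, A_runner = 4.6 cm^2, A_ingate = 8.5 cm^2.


Sprue:Runner:Ingate = 1 : 4.6/9.1 : 8.5/9.1 = 1:0.51:0.93

1:0.51:0.93


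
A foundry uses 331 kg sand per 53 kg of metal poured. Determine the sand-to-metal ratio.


Formula: Sand-to-Metal Ratio = W_sand / W_metal
Ratio = 331 kg / 53 kg = 6.2453

6.2453


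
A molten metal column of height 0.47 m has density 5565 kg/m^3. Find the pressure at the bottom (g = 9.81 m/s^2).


Formula: P = rho * g * h
rho * g = 5565 * 9.81 = 54592.65 N/m^3
P = 54592.65 * 0.47 = 25658.5455 Pa

Answer: 25658.5455 Pa


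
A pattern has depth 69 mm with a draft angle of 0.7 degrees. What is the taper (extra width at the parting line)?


Formula: taper = depth * tan(draft_angle)
tan(0.7 deg) = 0.0122179
taper = 69 mm * 0.0122179 = 0.8430 mm

0.8430 mm


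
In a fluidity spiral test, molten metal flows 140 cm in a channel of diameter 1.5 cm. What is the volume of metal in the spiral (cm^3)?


Formula: V = pi * (d/2)^2 * L  (cylinder volume)
Radius = 1.5/2 = 0.75 cm
V = pi * 0.75^2 * 140 = 247.4004 cm^3

247.4004 cm^3


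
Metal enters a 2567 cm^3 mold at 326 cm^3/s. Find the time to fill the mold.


Formula: t_fill = V_mold / Q_flow
t = 2567 cm^3 / 326 cm^3/s = 7.8742 s

Final answer: 7.8742 s


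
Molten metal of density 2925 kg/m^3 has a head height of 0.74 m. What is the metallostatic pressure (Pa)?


Formula: P = rho * g * h
rho * g = 2925 * 9.81 = 28694.25 N/m^3
P = 28694.25 * 0.74 = 21233.7450 Pa


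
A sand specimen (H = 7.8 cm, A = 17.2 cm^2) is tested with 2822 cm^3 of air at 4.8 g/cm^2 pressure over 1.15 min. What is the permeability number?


Formula: Permeability Number P = (V * H) / (p * A * t)
Numerator: V * H = 2822 * 7.8 = 22011.6
Denominator: p * A * t = 4.8 * 17.2 * 1.15 = 94.944
P = 22011.6 / 94.944 = 231.8377


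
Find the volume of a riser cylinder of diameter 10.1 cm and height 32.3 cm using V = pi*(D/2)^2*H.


Formula: V = pi * (D/2)^2 * H  (cylinder volume)
Radius = D/2 = 10.1/2 = 5.05 cm
V = pi * 5.05^2 * 32.3 = 2587.8265 cm^3

2587.8265 cm^3


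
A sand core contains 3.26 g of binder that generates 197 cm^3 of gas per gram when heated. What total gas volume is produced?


Formula: V_gas = W_binder * gas_evolution_rate
V = 3.26 g * 197 cm^3/g = 642.2200 cm^3


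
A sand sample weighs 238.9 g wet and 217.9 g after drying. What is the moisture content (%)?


Formula: MC = (W_wet - W_dry) / W_wet * 100
Water mass = 238.9 - 217.9 = 21.0 g
MC = 21.0 / 238.9 * 100 = 8.7903%

Final answer: 8.7903%


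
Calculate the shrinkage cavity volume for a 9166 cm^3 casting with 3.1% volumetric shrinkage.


Formula: V_shrink = V_casting * shrinkage_pct / 100
V_shrink = 9166 cm^3 * 3.1 / 100 = 284.1460 cm^3

Final answer: 284.1460 cm^3


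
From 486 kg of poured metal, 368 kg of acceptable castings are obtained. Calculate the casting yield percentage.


Formula: Casting Yield = (W_good / W_total) * 100
Yield = (368 kg / 486 kg) * 100 = 75.7202%


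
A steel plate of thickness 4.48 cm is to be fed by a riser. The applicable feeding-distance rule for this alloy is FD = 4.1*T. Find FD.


Formula: FD = 4.1 * T  (riser feeding-distance rule)
FD = 4.1 * 4.48 cm = 18.3680 cm

18.3680 cm


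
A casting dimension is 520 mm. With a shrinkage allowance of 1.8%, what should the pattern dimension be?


Formula: L_pattern = L_casting * (1 + shrinkage_rate/100)
Shrinkage factor = 1 + 1.8/100 = 1.018
L_pattern = 520 mm * 1.018 = 529.3600 mm

529.3600 mm


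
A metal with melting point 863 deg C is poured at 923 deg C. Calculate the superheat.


Formula: Superheat = T_pour - T_melt
Superheat = 923 - 863 = 60 deg C


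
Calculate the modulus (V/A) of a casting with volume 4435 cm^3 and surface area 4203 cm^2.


Formula: Casting Modulus M = V / A
M = 4435 cm^3 / 4203 cm^2 = 1.0552 cm

Final answer: 1.0552 cm


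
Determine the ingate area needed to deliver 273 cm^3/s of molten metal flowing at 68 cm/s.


Formula: A_ingate = Q / v  (continuity equation)
A = 273 cm^3/s / 68 cm/s = 4.0147 cm^2

Answer: 4.0147 cm^2


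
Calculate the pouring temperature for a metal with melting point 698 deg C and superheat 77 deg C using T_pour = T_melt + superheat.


Formula: T_pour = T_melt + Superheat
T_pour = 698 + 77 = 775 deg C

Answer: 775 deg C


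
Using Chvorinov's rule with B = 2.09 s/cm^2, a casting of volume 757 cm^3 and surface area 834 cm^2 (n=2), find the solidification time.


Formula: t_s = B * (V/A)^n  (Chvorinov's rule, n=2)
Modulus M = V/A = 757/834 = 0.907674 cm
M^2 = 0.907674^2 = 0.823872 cm^2
t_s = 2.09 * 0.823872 = 1.7219 s

Answer: 1.7219 s


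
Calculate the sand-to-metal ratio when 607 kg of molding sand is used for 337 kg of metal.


Formula: Sand-to-Metal Ratio = W_sand / W_metal
Ratio = 607 kg / 337 kg = 1.8012


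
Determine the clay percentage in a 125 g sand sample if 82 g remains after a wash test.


Formula: Clay% = (W_total - W_washed) / W_total * 100
Clay mass = 125 - 82 = 43 g
Clay% = 43 / 125 * 100 = 34.4000%

34.4000%


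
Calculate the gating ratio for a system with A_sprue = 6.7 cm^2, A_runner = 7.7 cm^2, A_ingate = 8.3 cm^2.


Sprue:Runner:Ingate = 1 : 7.7/6.7 : 8.3/6.7 = 1:1.15:1.24

Final answer: 1:1.15:1.24


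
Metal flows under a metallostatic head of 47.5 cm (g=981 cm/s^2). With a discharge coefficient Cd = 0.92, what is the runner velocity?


Formula: v = Cd * sqrt(2 * g * h)  (Torricelli with discharge coefficient)
2*g*h = 2 * 981 * 47.5 = 93195.0 cm^2/s^2
sqrt(93195.0) = 305.27856 cm/s
v = 0.92 * 305.27856 = 280.8563 cm/s

280.8563 cm/s


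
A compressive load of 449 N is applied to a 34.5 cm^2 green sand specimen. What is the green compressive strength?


Formula: Compressive Strength = Force / Area
Strength = 449 N / 34.5 cm^2 = 13.0145 N/cm^2

Answer: 13.0145 N/cm^2


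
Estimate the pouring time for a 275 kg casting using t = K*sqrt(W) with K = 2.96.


Formula: t = K * sqrt(W)
sqrt(W) = sqrt(275) = 16.58312
t = 2.96 * 16.58312 = 49.0860 s


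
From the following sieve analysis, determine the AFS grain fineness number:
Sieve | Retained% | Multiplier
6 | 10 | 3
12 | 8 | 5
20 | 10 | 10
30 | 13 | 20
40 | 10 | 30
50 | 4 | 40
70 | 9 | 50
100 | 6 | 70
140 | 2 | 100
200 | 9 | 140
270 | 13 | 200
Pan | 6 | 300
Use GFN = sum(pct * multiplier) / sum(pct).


Formula: GFN = sum(pct * multiplier) / sum(pct)
sum(pct * multiplier) = 7620
sum(pct) = 100
GFN = 7620 / 100 = 76.20


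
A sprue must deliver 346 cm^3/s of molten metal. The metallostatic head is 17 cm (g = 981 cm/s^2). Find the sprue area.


Formula: v = sqrt(2*g*h), A = Q/v
Velocity: v = sqrt(2 * 981 * 17) = sqrt(33354) = 182.6308 cm/s
Sprue area: A = Q / v = 346 / 182.6308 = 1.8945 cm^2


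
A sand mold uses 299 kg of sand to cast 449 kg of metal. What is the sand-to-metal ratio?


Formula: Sand-to-Metal Ratio = W_sand / W_metal
Ratio = 299 kg / 449 kg = 0.6659

0.6659


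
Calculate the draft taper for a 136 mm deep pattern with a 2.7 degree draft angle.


Formula: taper = depth * tan(draft_angle)
tan(2.7 deg) = 0.0471588
taper = 136 mm * 0.0471588 = 6.4136 mm


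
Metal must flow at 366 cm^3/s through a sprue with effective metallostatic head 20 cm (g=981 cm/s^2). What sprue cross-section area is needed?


Formula: v = sqrt(2*g*h), A = Q/v
Velocity: v = sqrt(2 * 981 * 20) = sqrt(39240) = 198.0909 cm/s
Sprue area: A = Q / v = 366 / 198.0909 = 1.8476 cm^2

Answer: 1.8476 cm^2


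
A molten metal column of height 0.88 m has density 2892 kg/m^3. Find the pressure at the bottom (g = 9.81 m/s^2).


Formula: P = rho * g * h
rho * g = 2892 * 9.81 = 28370.52 N/m^3
P = 28370.52 * 0.88 = 24966.0576 Pa

Final answer: 24966.0576 Pa


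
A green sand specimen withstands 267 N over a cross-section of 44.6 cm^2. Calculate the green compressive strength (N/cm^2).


Formula: Compressive Strength = Force / Area
Strength = 267 N / 44.6 cm^2 = 5.9865 N/cm^2

Final answer: 5.9865 N/cm^2


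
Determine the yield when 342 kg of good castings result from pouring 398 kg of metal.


Formula: Casting Yield = (W_good / W_total) * 100
Yield = (342 kg / 398 kg) * 100 = 85.9296%

85.9296%


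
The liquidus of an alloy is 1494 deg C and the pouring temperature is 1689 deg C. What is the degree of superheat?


Formula: Superheat = T_pour - T_melt
Superheat = 1689 - 1494 = 195 deg C

Answer: 195 deg C


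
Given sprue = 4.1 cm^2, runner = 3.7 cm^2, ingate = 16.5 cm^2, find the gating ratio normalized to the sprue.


Sprue:Runner:Ingate = 1 : 3.7/4.1 : 16.5/4.1 = 1:0.90:4.02

Answer: 1:0.90:4.02


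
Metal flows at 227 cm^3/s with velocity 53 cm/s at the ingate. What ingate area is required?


Formula: A_ingate = Q / v  (continuity equation)
A = 227 cm^3/s / 53 cm/s = 4.2830 cm^2

Final answer: 4.2830 cm^2


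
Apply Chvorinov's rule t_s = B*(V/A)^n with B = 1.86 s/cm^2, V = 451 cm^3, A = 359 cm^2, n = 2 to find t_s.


Formula: t_s = B * (V/A)^n  (Chvorinov's rule, n=2)
Modulus M = V/A = 451/359 = 1.256267 cm
M^2 = 1.256267^2 = 1.578207 cm^2
t_s = 1.86 * 1.578207 = 2.9355 s

Final answer: 2.9355 s


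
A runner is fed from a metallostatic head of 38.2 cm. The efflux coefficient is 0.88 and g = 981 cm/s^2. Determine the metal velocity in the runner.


Formula: v = Cd * sqrt(2 * g * h)  (Torricelli with discharge coefficient)
2*g*h = 2 * 981 * 38.2 = 74948.4 cm^2/s^2
sqrt(74948.4) = 273.76705 cm/s
v = 0.88 * 273.76705 = 240.9150 cm/s

Answer: 240.9150 cm/s


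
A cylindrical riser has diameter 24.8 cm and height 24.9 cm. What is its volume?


Formula: V = pi * (D/2)^2 * H  (cylinder volume)
Radius = D/2 = 24.8/2 = 12.4 cm
V = pi * 12.4^2 * 24.9 = 12027.9770 cm^3


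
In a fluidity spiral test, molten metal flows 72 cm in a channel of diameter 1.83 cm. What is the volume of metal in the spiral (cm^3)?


Formula: V = pi * (d/2)^2 * L  (cylinder volume)
Radius = 1.83/2 = 0.915 cm
V = pi * 0.915^2 * 72 = 189.3758 cm^3

Answer: 189.3758 cm^3


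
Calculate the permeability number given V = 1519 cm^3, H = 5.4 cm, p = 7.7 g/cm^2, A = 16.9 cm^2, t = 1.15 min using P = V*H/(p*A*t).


Formula: Permeability Number P = (V * H) / (p * A * t)
Numerator: V * H = 1519 * 5.4 = 8202.6
Denominator: p * A * t = 7.7 * 16.9 * 1.15 = 149.6495
P = 8202.6 / 149.6495 = 54.8121

54.8121


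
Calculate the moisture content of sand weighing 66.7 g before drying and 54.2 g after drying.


Formula: MC = (W_wet - W_dry) / W_wet * 100
Water mass = 66.7 - 54.2 = 12.5 g
MC = 12.5 / 66.7 * 100 = 18.7406%


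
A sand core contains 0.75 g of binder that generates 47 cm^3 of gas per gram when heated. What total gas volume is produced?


Formula: V_gas = W_binder * gas_evolution_rate
V = 0.75 g * 47 cm^3/g = 35.2500 cm^3

Answer: 35.2500 cm^3


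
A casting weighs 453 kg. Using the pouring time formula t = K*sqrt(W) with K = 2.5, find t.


Formula: t = K * sqrt(W)
sqrt(W) = sqrt(453) = 21.28380
t = 2.5 * 21.28380 = 53.2095 s

Final answer: 53.2095 s


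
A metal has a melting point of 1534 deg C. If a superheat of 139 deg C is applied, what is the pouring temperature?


Formula: T_pour = T_melt + Superheat
T_pour = 1534 + 139 = 1673 deg C

1673 deg C


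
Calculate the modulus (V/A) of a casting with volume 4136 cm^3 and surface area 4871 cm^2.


Formula: Casting Modulus M = V / A
M = 4136 cm^3 / 4871 cm^2 = 0.8491 cm


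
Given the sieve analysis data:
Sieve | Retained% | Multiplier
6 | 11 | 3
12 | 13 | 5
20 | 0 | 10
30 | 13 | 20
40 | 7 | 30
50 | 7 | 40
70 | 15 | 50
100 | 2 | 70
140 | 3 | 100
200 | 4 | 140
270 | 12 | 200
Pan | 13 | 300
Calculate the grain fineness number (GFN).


Formula: GFN = sum(pct * multiplier) / sum(pct)
sum(pct * multiplier) = 8898
sum(pct) = 100
GFN = 8898 / 100 = 88.98

88.98


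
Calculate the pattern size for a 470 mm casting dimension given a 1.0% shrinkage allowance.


Formula: L_pattern = L_casting * (1 + shrinkage_rate/100)
Shrinkage factor = 1 + 1.0/100 = 1.01
L_pattern = 470 mm * 1.01 = 474.7000 mm


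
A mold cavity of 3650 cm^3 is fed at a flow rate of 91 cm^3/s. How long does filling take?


Formula: t_fill = V_mold / Q_flow
t = 3650 cm^3 / 91 cm^3/s = 40.1099 s

40.1099 s


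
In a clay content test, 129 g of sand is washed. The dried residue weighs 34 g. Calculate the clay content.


Formula: Clay% = (W_total - W_washed) / W_total * 100
Clay mass = 129 - 34 = 95 g
Clay% = 95 / 129 * 100 = 73.6434%

Final answer: 73.6434%


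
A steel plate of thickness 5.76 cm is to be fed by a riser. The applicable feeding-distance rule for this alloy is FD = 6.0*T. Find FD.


Formula: FD = 6.0 * T  (riser feeding-distance rule)
FD = 6.0 * 5.76 cm = 34.5600 cm

Answer: 34.5600 cm


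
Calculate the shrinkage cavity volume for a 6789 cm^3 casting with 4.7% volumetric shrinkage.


Formula: V_shrink = V_casting * shrinkage_pct / 100
V_shrink = 6789 cm^3 * 4.7 / 100 = 319.0830 cm^3

Final answer: 319.0830 cm^3


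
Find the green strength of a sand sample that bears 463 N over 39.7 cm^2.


Formula: Compressive Strength = Force / Area
Strength = 463 N / 39.7 cm^2 = 11.6625 N/cm^2

11.6625 N/cm^2


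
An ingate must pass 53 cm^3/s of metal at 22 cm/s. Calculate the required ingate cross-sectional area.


Formula: A_ingate = Q / v  (continuity equation)
A = 53 cm^3/s / 22 cm/s = 2.4091 cm^2

Answer: 2.4091 cm^2


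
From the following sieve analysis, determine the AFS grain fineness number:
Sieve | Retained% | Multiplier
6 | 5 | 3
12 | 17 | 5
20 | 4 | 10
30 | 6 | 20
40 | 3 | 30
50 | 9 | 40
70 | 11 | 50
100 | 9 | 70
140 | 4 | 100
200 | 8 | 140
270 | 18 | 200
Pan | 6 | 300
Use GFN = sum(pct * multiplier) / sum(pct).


Formula: GFN = sum(pct * multiplier) / sum(pct)
sum(pct * multiplier) = 8810
sum(pct) = 100
GFN = 8810 / 100 = 88.10

Final answer: 88.10


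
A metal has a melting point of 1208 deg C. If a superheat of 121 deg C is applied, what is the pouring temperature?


Formula: T_pour = T_melt + Superheat
T_pour = 1208 + 121 = 1329 deg C

1329 deg C


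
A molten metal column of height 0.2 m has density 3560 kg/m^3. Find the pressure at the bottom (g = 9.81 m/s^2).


Formula: P = rho * g * h
rho * g = 3560 * 9.81 = 34923.6 N/m^3
P = 34923.6 * 0.2 = 6984.7200 Pa

Final answer: 6984.7200 Pa


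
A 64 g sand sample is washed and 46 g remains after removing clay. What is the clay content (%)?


Formula: Clay% = (W_total - W_washed) / W_total * 100
Clay mass = 64 - 46 = 18 g
Clay% = 18 / 64 * 100 = 28.1250%

Answer: 28.1250%


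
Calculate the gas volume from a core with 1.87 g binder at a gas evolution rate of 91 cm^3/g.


Formula: V_gas = W_binder * gas_evolution_rate
V = 1.87 g * 91 cm^3/g = 170.1700 cm^3

170.1700 cm^3


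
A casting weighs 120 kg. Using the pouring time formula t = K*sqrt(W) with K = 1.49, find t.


Formula: t = K * sqrt(W)
sqrt(W) = sqrt(120) = 10.95445
t = 1.49 * 10.95445 = 16.3221 s

Final answer: 16.3221 s


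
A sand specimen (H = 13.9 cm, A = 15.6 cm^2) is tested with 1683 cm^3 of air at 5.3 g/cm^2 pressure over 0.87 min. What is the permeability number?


Formula: Permeability Number P = (V * H) / (p * A * t)
Numerator: V * H = 1683 * 13.9 = 23393.7
Denominator: p * A * t = 5.3 * 15.6 * 0.87 = 71.9316
P = 23393.7 / 71.9316 = 325.2215

325.2215


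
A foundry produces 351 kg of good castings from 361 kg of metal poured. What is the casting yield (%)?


Formula: Casting Yield = (W_good / W_total) * 100
Yield = (351 kg / 361 kg) * 100 = 97.2299%

Answer: 97.2299%


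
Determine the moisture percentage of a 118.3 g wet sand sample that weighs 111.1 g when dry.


Formula: MC = (W_wet - W_dry) / W_wet * 100
Water mass = 118.3 - 111.1 = 7.2 g
MC = 7.2 / 118.3 * 100 = 6.0862%

Answer: 6.0862%


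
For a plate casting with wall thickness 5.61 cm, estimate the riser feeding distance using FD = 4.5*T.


Formula: FD = 4.5 * T  (riser feeding-distance rule)
FD = 4.5 * 5.61 cm = 25.2450 cm

25.2450 cm


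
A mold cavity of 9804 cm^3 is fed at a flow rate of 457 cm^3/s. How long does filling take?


Formula: t_fill = V_mold / Q_flow
t = 9804 cm^3 / 457 cm^3/s = 21.4530 s

21.4530 s


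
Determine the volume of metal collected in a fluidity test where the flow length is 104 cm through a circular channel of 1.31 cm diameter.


Formula: V = pi * (d/2)^2 * L  (cylinder volume)
Radius = 1.31/2 = 0.655 cm
V = pi * 0.655^2 * 104 = 140.1735 cm^3


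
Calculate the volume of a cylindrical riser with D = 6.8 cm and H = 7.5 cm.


Formula: V = pi * (D/2)^2 * H  (cylinder volume)
Radius = D/2 = 6.8/2 = 3.4 cm
V = pi * 3.4^2 * 7.5 = 272.3761 cm^3


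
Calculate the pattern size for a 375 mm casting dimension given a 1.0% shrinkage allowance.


Formula: L_pattern = L_casting * (1 + shrinkage_rate/100)
Shrinkage factor = 1 + 1.0/100 = 1.01
L_pattern = 375 mm * 1.01 = 378.7500 mm

Answer: 378.7500 mm


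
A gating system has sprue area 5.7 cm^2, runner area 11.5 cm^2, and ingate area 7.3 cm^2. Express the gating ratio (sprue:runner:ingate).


Sprue:Runner:Ingate = 1 : 11.5/5.7 : 7.3/5.7 = 1:2.02:1.28


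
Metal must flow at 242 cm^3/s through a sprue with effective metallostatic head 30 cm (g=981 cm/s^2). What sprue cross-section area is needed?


Formula: v = sqrt(2*g*h), A = Q/v
Velocity: v = sqrt(2 * 981 * 30) = sqrt(58860) = 242.6108 cm/s
Sprue area: A = Q / v = 242 / 242.6108 = 0.9975 cm^2

Answer: 0.9975 cm^2


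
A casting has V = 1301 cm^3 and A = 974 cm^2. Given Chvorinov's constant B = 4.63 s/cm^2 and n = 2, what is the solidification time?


Formula: t_s = B * (V/A)^n  (Chvorinov's rule, n=2)
Modulus M = V/A = 1301/974 = 1.335729 cm
M^2 = 1.335729^2 = 1.784172 cm^2
t_s = 4.63 * 1.784172 = 8.2607 s


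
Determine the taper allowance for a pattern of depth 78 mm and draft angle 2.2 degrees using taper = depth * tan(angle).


Formula: taper = depth * tan(draft_angle)
tan(2.2 deg) = 0.0384161
taper = 78 mm * 0.0384161 = 2.9965 mm

Answer: 2.9965 mm


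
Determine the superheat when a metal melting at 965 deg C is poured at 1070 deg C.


Formula: Superheat = T_pour - T_melt
Superheat = 1070 - 965 = 105 deg C

Answer: 105 deg C


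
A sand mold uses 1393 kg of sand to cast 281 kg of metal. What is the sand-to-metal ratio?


Formula: Sand-to-Metal Ratio = W_sand / W_metal
Ratio = 1393 kg / 281 kg = 4.9573


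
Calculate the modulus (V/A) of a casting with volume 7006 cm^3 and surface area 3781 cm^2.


Formula: Casting Modulus M = V / A
M = 7006 cm^3 / 3781 cm^2 = 1.8529 cm


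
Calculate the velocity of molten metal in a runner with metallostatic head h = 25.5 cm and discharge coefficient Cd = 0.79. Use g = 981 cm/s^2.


Formula: v = Cd * sqrt(2 * g * h)  (Torricelli with discharge coefficient)
2*g*h = 2 * 981 * 25.5 = 50031.0 cm^2/s^2
sqrt(50031.0) = 223.67611 cm/s
v = 0.79 * 223.67611 = 176.7041 cm/s

Final answer: 176.7041 cm/s


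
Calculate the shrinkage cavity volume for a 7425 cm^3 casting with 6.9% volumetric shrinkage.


Formula: V_shrink = V_casting * shrinkage_pct / 100
V_shrink = 7425 cm^3 * 6.9 / 100 = 512.3250 cm^3

Answer: 512.3250 cm^3


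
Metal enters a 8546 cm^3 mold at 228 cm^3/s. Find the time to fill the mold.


Formula: t_fill = V_mold / Q_flow
t = 8546 cm^3 / 228 cm^3/s = 37.4825 s


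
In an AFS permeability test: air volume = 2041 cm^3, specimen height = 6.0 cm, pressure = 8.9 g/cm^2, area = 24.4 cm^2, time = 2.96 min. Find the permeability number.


Formula: Permeability Number P = (V * H) / (p * A * t)
Numerator: V * H = 2041 * 6.0 = 12246.0
Denominator: p * A * t = 8.9 * 24.4 * 2.96 = 642.7936
P = 12246.0 / 642.7936 = 19.0512

Answer: 19.0512


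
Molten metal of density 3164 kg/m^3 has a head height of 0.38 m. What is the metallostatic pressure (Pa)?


Formula: P = rho * g * h
rho * g = 3164 * 9.81 = 31038.84 N/m^3
P = 31038.84 * 0.38 = 11794.7592 Pa

Final answer: 11794.7592 Pa


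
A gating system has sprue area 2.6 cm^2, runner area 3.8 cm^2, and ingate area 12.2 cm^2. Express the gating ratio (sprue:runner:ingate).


Sprue:Runner:Ingate = 1 : 3.8/2.6 : 12.2/2.6 = 1:1.46:4.69

Answer: 1:1.46:4.69


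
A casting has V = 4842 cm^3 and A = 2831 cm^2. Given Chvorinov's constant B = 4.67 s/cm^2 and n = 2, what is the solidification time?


Formula: t_s = B * (V/A)^n  (Chvorinov's rule, n=2)
Modulus M = V/A = 4842/2831 = 1.710350 cm
M^2 = 1.710350^2 = 2.925297 cm^2
t_s = 4.67 * 2.925297 = 13.6611 s

13.6611 s


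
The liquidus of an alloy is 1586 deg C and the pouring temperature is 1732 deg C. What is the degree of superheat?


Formula: Superheat = T_pour - T_melt
Superheat = 1732 - 1586 = 146 deg C

Answer: 146 deg C


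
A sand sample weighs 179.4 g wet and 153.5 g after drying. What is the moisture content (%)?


Formula: MC = (W_wet - W_dry) / W_wet * 100
Water mass = 179.4 - 153.5 = 25.9 g
MC = 25.9 / 179.4 * 100 = 14.4370%


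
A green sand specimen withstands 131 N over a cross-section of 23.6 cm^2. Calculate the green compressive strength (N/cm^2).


Formula: Compressive Strength = Force / Area
Strength = 131 N / 23.6 cm^2 = 5.5508 N/cm^2


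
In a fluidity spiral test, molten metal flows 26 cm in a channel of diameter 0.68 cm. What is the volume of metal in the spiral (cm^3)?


Formula: V = pi * (d/2)^2 * L  (cylinder volume)
Radius = 0.68/2 = 0.34 cm
V = pi * 0.34^2 * 26 = 9.4424 cm^3

Answer: 9.4424 cm^3


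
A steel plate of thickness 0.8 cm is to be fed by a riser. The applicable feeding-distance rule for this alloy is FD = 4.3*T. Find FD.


Formula: FD = 4.3 * T  (riser feeding-distance rule)
FD = 4.3 * 0.8 cm = 3.4400 cm

Final answer: 3.4400 cm


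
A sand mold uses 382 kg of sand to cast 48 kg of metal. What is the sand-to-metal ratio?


Formula: Sand-to-Metal Ratio = W_sand / W_metal
Ratio = 382 kg / 48 kg = 7.9583
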